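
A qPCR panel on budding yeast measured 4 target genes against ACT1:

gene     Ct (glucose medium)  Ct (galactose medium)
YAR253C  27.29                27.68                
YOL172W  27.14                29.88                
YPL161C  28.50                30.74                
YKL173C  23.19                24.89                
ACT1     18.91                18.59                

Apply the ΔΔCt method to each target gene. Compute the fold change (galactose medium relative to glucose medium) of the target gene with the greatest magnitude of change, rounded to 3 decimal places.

0.120

YAR253C: ΔΔCt = (27.68−18.59) − (27.29−18.91) = 9.09 − 8.38 = 0.71; fold change = 2^-0.71 = 0.611
YOL172W: ΔΔCt = (29.88−18.59) − (27.14−18.91) = 11.29 − 8.23 = 3.06; fold change = 2^-3.06 = 0.120
YPL161C: ΔΔCt = (30.74−18.59) − (28.50−18.91) = 12.15 − 9.59 = 2.56; fold change = 2^-2.56 = 0.170
YKL173C: ΔΔCt = (24.89−18.59) − (23.19−18.91) = 6.30 − 4.28 = 2.02; fold change = 2^-2.02 = 0.247
YOL172W has the largest |ΔΔCt| = 3.06.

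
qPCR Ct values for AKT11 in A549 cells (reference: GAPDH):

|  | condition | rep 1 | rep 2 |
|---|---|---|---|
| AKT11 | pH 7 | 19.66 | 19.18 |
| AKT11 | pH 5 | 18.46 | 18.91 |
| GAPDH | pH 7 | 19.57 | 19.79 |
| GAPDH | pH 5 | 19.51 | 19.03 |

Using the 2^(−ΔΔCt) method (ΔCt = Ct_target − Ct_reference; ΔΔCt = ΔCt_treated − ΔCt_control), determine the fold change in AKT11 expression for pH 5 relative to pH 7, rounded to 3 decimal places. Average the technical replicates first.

1.253

Mean Ct: AKT11 pH 7 19.420; AKT11 pH 5 18.685; GAPDH pH 7 19.680; GAPDH pH 5 19.270
ΔCt(pH 7) = 19.420 − 19.680 = -0.260
ΔCt(pH 5) = 18.685 − 19.270 = -0.585
ΔΔCt = -0.585 − (-0.260) = -0.325
Fold change = 2^(−(-0.325)) = 2^0.325 = 1.2527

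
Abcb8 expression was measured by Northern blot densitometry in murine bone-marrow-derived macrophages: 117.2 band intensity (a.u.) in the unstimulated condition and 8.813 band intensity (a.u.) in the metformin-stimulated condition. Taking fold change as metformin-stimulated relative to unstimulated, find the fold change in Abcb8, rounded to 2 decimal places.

0.08

Fold change = 8.813 / 117.2 = 0.075
Abcb8 is downregulated.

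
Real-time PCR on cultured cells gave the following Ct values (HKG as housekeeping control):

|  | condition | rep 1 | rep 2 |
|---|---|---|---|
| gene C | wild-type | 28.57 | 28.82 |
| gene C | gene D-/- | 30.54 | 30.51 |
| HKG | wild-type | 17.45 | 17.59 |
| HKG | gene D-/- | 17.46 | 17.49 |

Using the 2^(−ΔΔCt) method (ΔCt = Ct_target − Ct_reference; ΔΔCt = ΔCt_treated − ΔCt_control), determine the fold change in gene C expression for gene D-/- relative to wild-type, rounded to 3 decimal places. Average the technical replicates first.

0.273

Mean Ct: gene C wild-type 28.695; gene C gene D-/- 30.525; HKG wild-type 17.520; HKG gene D-/- 17.475
ΔCt(wild-type) = 28.695 − 17.520 = 11.175
ΔCt(gene D-/-) = 30.525 − 17.475 = 13.050
ΔΔCt = 13.050 − 11.175 = 1.875
Fold change = 2^(−1.875) = 0.2726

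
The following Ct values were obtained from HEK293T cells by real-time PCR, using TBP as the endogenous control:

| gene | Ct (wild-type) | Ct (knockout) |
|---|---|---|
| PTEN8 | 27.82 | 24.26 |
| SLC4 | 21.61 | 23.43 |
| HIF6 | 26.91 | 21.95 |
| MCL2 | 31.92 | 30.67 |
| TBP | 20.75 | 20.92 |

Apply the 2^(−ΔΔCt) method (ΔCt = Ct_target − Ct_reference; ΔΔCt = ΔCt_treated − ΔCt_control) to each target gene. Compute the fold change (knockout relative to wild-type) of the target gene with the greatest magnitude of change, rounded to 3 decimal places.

PTEN8: ΔΔCt = (24.26−20.92) − (27.82−20.75) = 3.34 − 7.07 = -3.73; fold change = 2^3.73 = 13.269
SLC4: ΔΔCt = (23.43−20.92) − (21.61−20.75) = 2.51 − 0.86 = 1.65; fold change = 2^-1.65 = 0.319
HIF6: ΔΔCt = (21.95−20.92) − (26.91−20.75) = 1.03 − 6.16 = -5.13; fold change = 2^5.13 = 35.017
MCL2: ΔΔCt = (30.67−20.92) − (31.92−20.75) = 9.75 − 11.17 = -1.42; fold change = 2^1.42 = 2.676
HIF6 has the largest |ΔΔCt| = 5.13.

35.017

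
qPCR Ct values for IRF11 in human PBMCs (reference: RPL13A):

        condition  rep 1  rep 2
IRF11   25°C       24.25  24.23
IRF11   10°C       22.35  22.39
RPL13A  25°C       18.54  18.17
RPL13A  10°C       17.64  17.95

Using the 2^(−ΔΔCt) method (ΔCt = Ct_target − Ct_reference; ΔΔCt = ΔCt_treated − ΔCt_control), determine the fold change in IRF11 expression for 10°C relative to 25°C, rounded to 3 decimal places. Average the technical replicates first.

Mean Ct: IRF11 25°C 24.240; IRF11 10°C 22.370; RPL13A 25°C 18.355; RPL13A 10°C 17.795
ΔCt(25°C) = 24.240 − 18.355 = 5.885
ΔCt(10°C) = 22.370 − 17.795 = 4.575
ΔΔCt = 4.575 − 5.885 = -1.310
Fold change = 2^(−(-1.310)) = 2^1.310 = 2.4794

2.479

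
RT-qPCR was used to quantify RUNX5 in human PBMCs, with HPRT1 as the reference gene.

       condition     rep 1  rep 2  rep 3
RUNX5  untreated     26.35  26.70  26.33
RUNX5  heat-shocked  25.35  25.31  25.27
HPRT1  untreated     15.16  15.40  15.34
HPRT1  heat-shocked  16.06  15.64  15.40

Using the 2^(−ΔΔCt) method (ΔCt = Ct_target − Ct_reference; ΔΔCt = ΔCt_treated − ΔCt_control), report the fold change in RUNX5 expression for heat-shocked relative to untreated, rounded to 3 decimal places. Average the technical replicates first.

2.928

Mean Ct: RUNX5 untreated 26.460; RUNX5 heat-shocked 25.310; HPRT1 untreated 15.300; HPRT1 heat-shocked 15.700
ΔCt(untreated) = 26.460 − 15.300 = 11.160
ΔCt(heat-shocked) = 25.310 − 15.700 = 9.610
ΔΔCt = 9.610 − 11.160 = -1.550
Fold change = 2^(−(-1.550)) = 2^1.550 = 2.9282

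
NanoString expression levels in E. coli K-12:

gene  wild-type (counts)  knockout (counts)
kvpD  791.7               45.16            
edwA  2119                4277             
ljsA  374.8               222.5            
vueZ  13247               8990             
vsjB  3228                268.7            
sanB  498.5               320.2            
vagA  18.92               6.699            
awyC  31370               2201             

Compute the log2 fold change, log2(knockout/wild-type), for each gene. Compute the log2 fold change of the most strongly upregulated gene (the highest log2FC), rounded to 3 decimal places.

log2(45.16/791.7) = -4.132  (kvpD)
log2(4277/2119) = 1.013  (edwA)
log2(222.5/374.8) = -0.752  (ljsA)
log2(8990/13247) = -0.559  (vueZ)
log2(268.7/3228) = -3.587  (vsjB)
log2(320.2/498.5) = -0.639  (sanB)
log2(6.699/18.92) = -1.498  (vagA)
log2(2201/31370) = -3.833  (awyC)
edwA is most strongly upregulated.

1.013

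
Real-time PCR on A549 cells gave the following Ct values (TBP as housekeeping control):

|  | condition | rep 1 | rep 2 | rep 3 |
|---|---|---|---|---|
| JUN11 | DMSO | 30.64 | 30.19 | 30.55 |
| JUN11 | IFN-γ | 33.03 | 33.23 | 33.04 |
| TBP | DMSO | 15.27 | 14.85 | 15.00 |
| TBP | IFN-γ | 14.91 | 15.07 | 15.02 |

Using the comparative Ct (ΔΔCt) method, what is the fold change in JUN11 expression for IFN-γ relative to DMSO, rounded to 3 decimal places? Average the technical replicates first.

0.156

Mean Ct: JUN11 DMSO 30.460; JUN11 IFN-γ 33.100; TBP DMSO 15.040; TBP IFN-γ 15.000
ΔCt(DMSO) = 30.460 − 15.040 = 15.420
ΔCt(IFN-γ) = 33.100 − 15.000 = 18.100
ΔΔCt = 18.100 − 15.420 = 2.680
Fold change = 2^(−2.680) = 0.1560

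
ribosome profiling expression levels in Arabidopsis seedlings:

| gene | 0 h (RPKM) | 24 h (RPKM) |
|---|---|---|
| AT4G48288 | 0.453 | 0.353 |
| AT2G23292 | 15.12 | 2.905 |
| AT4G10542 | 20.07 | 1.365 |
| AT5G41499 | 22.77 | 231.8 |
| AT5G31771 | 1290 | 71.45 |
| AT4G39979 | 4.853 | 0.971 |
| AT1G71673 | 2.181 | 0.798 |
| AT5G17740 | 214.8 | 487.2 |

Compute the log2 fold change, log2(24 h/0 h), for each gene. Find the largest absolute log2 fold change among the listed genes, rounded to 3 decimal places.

log2(0.353/0.453) = -0.360  (AT4G48288)
log2(2.905/15.12) = -2.380  (AT2G23292)
log2(1.365/20.07) = -3.878  (AT4G10542)
log2(231.8/22.77) = 3.348  (AT5G41499)
log2(71.45/1290) = -4.174  (AT5G31771)
log2(0.971/4.853) = -2.321  (AT4G39979)
log2(0.798/2.181) = -1.451  (AT1G71673)
log2(487.2/214.8) = 1.182  (AT5G17740)
The largest magnitude belongs to AT5G31771.

4.174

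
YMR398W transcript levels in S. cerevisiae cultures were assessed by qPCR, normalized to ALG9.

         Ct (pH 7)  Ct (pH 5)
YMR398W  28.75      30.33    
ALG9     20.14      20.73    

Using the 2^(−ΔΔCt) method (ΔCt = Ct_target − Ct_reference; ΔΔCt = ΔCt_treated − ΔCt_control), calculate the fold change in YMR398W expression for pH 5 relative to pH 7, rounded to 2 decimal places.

ΔCt(pH 7) = 28.750 − 20.140 = 8.610
ΔCt(pH 5) = 30.330 − 20.730 = 9.600
ΔΔCt = 9.600 − 8.610 = 0.990
Fold change = 2^(−0.990) = 0.503

0.50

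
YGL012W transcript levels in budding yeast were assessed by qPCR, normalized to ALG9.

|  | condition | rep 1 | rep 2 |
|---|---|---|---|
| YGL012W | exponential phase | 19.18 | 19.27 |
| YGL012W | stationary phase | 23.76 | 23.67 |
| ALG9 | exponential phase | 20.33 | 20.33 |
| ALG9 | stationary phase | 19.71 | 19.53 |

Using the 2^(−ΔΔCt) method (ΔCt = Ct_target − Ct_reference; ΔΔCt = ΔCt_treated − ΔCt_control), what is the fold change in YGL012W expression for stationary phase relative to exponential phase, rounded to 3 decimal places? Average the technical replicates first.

Mean Ct: YGL012W exponential phase 19.225; YGL012W stationary phase 23.715; ALG9 exponential phase 20.330; ALG9 stationary phase 19.620
ΔCt(exponential phase) = 19.225 − 20.330 = -1.105
ΔCt(stationary phase) = 23.715 − 19.620 = 4.095
ΔΔCt = 4.095 − (-1.105) = 5.200
Fold change = 2^(−5.200) = 0.0272

0.027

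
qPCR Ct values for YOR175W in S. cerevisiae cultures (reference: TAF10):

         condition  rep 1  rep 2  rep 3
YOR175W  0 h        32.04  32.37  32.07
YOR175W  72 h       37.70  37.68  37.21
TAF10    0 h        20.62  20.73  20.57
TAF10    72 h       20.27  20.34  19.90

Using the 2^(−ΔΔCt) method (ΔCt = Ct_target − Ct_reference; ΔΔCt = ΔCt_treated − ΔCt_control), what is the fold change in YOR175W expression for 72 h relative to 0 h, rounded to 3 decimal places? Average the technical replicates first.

0.017

Mean Ct: YOR175W 0 h 32.160; YOR175W 72 h 37.530; TAF10 0 h 20.640; TAF10 72 h 20.170
ΔCt(0 h) = 32.160 − 20.640 = 11.520
ΔCt(72 h) = 37.530 − 20.170 = 17.360
ΔΔCt = 17.360 − 11.520 = 5.840
Fold change = 2^(−5.840) = 0.0175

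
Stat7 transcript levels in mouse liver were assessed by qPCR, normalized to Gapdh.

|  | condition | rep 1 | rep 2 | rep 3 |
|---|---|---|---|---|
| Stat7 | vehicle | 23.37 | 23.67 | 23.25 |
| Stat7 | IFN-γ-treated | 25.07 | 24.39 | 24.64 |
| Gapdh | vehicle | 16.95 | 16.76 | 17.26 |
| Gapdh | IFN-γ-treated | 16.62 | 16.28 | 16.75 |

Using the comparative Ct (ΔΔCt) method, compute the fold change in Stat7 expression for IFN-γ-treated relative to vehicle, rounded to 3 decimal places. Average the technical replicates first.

0.306

Mean Ct: Stat7 vehicle 23.430; Stat7 IFN-γ-treated 24.700; Gapdh vehicle 16.990; Gapdh IFN-γ-treated 16.550
ΔCt(vehicle) = 23.430 − 16.990 = 6.440
ΔCt(IFN-γ-treated) = 24.700 − 16.550 = 8.150
ΔΔCt = 8.150 − 6.440 = 1.710
Fold change = 2^(−1.710) = 0.3057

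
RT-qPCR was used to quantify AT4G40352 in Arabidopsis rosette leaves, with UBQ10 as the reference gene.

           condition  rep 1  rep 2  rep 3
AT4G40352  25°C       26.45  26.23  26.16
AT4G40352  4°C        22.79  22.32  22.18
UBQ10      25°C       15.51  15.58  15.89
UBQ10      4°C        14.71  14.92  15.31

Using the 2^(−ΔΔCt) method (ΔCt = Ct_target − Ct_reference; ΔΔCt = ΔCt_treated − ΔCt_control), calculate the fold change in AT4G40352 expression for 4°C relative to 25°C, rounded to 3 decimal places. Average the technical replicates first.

Mean Ct: AT4G40352 25°C 26.280; AT4G40352 4°C 22.430; UBQ10 25°C 15.660; UBQ10 4°C 14.980
ΔCt(25°C) = 26.280 − 15.660 = 10.620
ΔCt(4°C) = 22.430 − 14.980 = 7.450
ΔΔCt = 7.450 − 10.620 = -3.170
Fold change = 2^(−(-3.170)) = 2^3.170 = 9.0005

9.000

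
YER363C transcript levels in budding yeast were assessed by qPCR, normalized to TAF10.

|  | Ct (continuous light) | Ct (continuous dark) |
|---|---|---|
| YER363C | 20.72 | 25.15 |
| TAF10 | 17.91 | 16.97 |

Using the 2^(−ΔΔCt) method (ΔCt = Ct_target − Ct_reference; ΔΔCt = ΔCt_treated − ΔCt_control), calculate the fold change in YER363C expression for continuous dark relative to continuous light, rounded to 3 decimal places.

ΔCt(continuous light) = 20.720 − 17.910 = 2.810
ΔCt(continuous dark) = 25.150 − 16.970 = 8.180
ΔΔCt = 8.180 − 2.810 = 5.370
Fold change = 2^(−5.370) = 0.0242

0.024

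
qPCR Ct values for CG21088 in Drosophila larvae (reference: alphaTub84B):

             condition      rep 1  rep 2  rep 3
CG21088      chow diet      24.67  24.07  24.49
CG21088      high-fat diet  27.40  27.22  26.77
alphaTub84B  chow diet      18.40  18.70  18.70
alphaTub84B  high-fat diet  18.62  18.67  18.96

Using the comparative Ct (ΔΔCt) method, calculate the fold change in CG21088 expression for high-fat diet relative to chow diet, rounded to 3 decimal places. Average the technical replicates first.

0.168

Mean Ct: CG21088 chow diet 24.410; CG21088 high-fat diet 27.130; alphaTub84B chow diet 18.600; alphaTub84B high-fat diet 18.750
ΔCt(chow diet) = 24.410 − 18.600 = 5.810
ΔCt(high-fat diet) = 27.130 − 18.750 = 8.380
ΔΔCt = 8.380 − 5.810 = 2.570
Fold change = 2^(−2.570) = 0.1684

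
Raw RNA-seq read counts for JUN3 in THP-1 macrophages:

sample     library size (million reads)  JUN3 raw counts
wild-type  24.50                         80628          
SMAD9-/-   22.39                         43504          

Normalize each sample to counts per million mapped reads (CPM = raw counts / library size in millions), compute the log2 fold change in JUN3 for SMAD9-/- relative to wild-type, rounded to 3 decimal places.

-0.760

CPM(wild-type) = 80628 / 24.50 = 3290.9388
CPM(SMAD9-/-) = 43504 / 22.39 = 1943.0103
Fold change = 1943.0103 / 3290.9388 = 0.59041
log2(0.59041) = -0.7602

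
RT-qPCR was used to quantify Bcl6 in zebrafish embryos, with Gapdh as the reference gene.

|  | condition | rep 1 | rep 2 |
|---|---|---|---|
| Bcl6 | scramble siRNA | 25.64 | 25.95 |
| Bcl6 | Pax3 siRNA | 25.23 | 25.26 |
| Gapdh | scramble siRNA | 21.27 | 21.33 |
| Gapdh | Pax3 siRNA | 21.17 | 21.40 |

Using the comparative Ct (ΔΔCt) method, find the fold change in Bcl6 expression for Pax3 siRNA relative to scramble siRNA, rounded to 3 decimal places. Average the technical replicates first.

1.449

Mean Ct: Bcl6 scramble siRNA 25.795; Bcl6 Pax3 siRNA 25.245; Gapdh scramble siRNA 21.300; Gapdh Pax3 siRNA 21.285
ΔCt(scramble siRNA) = 25.795 − 21.300 = 4.495
ΔCt(Pax3 siRNA) = 25.245 − 21.285 = 3.960
ΔΔCt = 3.960 − 4.495 = -0.535
Fold change = 2^(−(-0.535)) = 2^0.535 = 1.4489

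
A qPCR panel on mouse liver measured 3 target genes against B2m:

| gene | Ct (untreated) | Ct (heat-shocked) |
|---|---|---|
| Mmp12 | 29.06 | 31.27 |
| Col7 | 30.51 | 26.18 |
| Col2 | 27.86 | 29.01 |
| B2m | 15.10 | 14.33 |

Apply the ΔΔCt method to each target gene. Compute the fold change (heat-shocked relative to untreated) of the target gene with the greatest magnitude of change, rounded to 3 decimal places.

Mmp12: ΔΔCt = (31.27−14.33) − (29.06−15.10) = 16.94 − 13.96 = 2.98; fold change = 2^-2.98 = 0.127
Col7: ΔΔCt = (26.18−14.33) − (30.51−15.10) = 11.85 − 15.41 = -3.56; fold change = 2^3.56 = 11.794
Col2: ΔΔCt = (29.01−14.33) − (27.86−15.10) = 14.68 − 12.76 = 1.92; fold change = 2^-1.92 = 0.264
Col7 has the largest |ΔΔCt| = 3.56.

11.794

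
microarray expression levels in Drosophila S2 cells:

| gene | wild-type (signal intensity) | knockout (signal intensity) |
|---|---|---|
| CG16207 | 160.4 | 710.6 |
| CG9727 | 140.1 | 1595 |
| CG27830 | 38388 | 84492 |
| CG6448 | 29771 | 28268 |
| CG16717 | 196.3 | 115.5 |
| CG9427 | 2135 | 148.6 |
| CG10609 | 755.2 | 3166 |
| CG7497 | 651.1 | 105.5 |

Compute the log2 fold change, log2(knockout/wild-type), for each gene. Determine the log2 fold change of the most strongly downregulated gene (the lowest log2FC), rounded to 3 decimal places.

log2(710.6/160.4) = 2.147  (CG16207)
log2(1595/140.1) = 3.509  (CG9727)
log2(84492/38388) = 1.138  (CG27830)
log2(28268/29771) = -0.075  (CG6448)
log2(115.5/196.3) = -0.765  (CG16717)
log2(148.6/2135) = -3.845  (CG9427)
log2(3166/755.2) = 2.068  (CG10609)
log2(105.5/651.1) = -2.626  (CG7497)
CG9427 is most strongly downregulated.

-3.845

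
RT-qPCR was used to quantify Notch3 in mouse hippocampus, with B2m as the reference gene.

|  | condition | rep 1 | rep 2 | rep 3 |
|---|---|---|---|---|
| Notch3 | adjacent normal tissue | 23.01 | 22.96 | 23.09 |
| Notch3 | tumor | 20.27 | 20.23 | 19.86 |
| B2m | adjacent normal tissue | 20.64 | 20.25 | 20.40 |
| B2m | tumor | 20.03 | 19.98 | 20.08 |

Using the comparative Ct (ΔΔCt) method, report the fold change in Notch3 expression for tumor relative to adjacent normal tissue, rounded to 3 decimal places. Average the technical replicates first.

Mean Ct: Notch3 adjacent normal tissue 23.020; Notch3 tumor 20.120; B2m adjacent normal tissue 20.430; B2m tumor 20.030
ΔCt(adjacent normal tissue) = 23.020 − 20.430 = 2.590
ΔCt(tumor) = 20.120 − 20.030 = 0.090
ΔΔCt = 0.090 − 2.590 = -2.500
Fold change = 2^(−(-2.500)) = 2^2.500 = 5.6569

5.657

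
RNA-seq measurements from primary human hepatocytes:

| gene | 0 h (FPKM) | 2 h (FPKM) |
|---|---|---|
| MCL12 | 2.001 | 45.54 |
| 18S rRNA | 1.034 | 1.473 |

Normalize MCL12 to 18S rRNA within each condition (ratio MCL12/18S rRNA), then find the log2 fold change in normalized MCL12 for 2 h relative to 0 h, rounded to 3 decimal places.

3.998

MCL12/18S rRNA (0 h) = 2.001 / 1.034 = 1.9352
MCL12/18S rRNA (2 h) = 45.54 / 1.473 = 30.916
Fold change = 30.916 / 1.9352 = 15.9758
log2(15.9758) = 3.9978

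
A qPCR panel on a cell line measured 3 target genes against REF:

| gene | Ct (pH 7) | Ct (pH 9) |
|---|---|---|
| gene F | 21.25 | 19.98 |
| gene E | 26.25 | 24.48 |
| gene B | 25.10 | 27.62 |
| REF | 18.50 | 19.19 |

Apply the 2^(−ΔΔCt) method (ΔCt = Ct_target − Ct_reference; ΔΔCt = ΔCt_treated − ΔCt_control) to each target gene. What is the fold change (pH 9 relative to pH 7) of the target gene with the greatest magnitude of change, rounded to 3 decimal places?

5.502

gene F: ΔΔCt = (19.98−19.19) − (21.25−18.50) = 0.79 − 2.75 = -1.96; fold change = 2^1.96 = 3.891
gene E: ΔΔCt = (24.48−19.19) − (26.25−18.50) = 5.29 − 7.75 = -2.46; fold change = 2^2.46 = 5.502
gene B: ΔΔCt = (27.62−19.19) − (25.10−18.50) = 8.43 − 6.60 = 1.83; fold change = 2^-1.83 = 0.281
gene E has the largest |ΔΔCt| = 2.46.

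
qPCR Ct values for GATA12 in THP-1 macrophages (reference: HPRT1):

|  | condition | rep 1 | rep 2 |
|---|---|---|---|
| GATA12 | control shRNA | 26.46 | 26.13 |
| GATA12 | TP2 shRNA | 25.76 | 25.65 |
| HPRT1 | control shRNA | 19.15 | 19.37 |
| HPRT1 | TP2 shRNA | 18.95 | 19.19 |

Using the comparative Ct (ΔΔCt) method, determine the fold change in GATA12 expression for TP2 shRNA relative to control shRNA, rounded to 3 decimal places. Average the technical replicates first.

Mean Ct: GATA12 control shRNA 26.295; GATA12 TP2 shRNA 25.705; HPRT1 control shRNA 19.260; HPRT1 TP2 shRNA 19.070
ΔCt(control shRNA) = 26.295 − 19.260 = 7.035
ΔCt(TP2 shRNA) = 25.705 − 19.070 = 6.635
ΔΔCt = 6.635 − 7.035 = -0.400
Fold change = 2^(−(-0.400)) = 2^0.400 = 1.3195

1.320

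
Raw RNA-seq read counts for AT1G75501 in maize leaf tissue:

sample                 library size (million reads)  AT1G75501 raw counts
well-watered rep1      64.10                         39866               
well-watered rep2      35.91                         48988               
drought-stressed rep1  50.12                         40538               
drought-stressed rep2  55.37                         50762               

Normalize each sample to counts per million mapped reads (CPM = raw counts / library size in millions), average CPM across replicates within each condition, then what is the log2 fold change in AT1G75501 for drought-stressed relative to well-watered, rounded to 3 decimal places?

CPM(well-watered rep1) = 39866 / 64.10 = 621.9345
CPM(well-watered rep2) = 48988 / 35.91 = 1364.1882
CPM(drought-stressed rep1) = 40538 / 50.12 = 808.8188
CPM(drought-stressed rep2) = 50762 / 55.37 = 916.7780
mean CPM(well-watered) = 993.0614; mean CPM(drought-stressed) = 862.7984
Fold change = 862.7984 / 993.0614 = 0.86883
log2(0.86883) = -0.2029

-0.203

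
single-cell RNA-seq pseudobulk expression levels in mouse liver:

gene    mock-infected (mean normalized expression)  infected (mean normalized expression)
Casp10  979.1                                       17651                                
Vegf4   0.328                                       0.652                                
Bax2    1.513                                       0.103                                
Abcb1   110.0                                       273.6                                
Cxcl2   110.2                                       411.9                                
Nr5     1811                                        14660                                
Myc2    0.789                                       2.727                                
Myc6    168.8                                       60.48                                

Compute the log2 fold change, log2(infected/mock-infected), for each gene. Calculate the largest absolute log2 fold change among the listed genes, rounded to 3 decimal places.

4.172

log2(17651/979.1) = 4.172  (Casp10)
log2(0.652/0.328) = 0.991  (Vegf4)
log2(0.103/1.513) = -3.877  (Bax2)
log2(273.6/110.0) = 1.315  (Abcb1)
log2(411.9/110.2) = 1.902  (Cxcl2)
log2(14660/1811) = 3.017  (Nr5)
log2(2.727/0.789) = 1.789  (Myc2)
log2(60.48/168.8) = -1.481  (Myc6)
The largest magnitude belongs to Casp10.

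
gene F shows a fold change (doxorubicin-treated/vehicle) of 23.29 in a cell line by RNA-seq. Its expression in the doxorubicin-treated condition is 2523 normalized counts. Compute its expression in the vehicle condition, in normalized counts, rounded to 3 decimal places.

vehicle expression = 2523 / 23.29 = 108.330

108.330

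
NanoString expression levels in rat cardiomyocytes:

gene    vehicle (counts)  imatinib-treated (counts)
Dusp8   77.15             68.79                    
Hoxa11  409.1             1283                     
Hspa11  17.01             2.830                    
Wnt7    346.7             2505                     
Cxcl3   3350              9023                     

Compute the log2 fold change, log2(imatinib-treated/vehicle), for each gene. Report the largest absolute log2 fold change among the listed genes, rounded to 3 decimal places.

log2(68.79/77.15) = -0.165  (Dusp8)
log2(1283/409.1) = 1.649  (Hoxa11)
log2(2.830/17.01) = -2.588  (Hspa11)
log2(2505/346.7) = 2.853  (Wnt7)
log2(9023/3350) = 1.429  (Cxcl3)
The largest magnitude belongs to Wnt7.

2.853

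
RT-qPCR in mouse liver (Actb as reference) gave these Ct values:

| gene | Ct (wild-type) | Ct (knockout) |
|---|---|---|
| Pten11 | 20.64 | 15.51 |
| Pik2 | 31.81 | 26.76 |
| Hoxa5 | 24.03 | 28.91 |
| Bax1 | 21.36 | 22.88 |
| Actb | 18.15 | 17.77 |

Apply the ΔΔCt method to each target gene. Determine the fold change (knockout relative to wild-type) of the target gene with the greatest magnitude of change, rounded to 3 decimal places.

Pten11: ΔΔCt = (15.51−17.77) − (20.64−18.15) = -2.26 − 2.49 = -4.75; fold change = 2^4.75 = 26.909
Pik2: ΔΔCt = (26.76−17.77) − (31.81−18.15) = 8.99 − 13.66 = -4.67; fold change = 2^4.67 = 25.457
Hoxa5: ΔΔCt = (28.91−17.77) − (24.03−18.15) = 11.14 − 5.88 = 5.26; fold change = 2^-5.26 = 0.026
Bax1: ΔΔCt = (22.88−17.77) − (21.36−18.15) = 5.11 − 3.21 = 1.90; fold change = 2^-1.90 = 0.268
Hoxa5 has the largest |ΔΔCt| = 5.26.

0.026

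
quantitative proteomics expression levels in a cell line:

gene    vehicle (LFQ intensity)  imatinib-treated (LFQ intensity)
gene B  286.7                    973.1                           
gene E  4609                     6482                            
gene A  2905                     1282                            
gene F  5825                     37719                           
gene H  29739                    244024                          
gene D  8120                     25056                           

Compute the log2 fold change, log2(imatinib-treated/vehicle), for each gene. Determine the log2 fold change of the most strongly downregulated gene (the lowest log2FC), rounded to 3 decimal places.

log2(973.1/286.7) = 1.763  (gene B)
log2(6482/4609) = 0.492  (gene E)
log2(1282/2905) = -1.180  (gene A)
log2(37719/5825) = 2.695  (gene F)
log2(244024/29739) = 3.037  (gene H)
log2(25056/8120) = 1.626  (gene D)
gene A is most strongly downregulated.

-1.180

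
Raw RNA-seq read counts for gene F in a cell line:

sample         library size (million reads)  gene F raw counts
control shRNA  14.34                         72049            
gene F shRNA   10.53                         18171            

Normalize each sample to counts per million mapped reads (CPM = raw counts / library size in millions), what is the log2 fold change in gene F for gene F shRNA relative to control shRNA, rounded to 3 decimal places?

CPM(control shRNA) = 72049 / 14.34 = 5024.3375
CPM(gene F shRNA) = 18171 / 10.53 = 1725.6410
Fold change = 1725.6410 / 5024.3375 = 0.34346
log2(0.34346) = -1.5418

-1.542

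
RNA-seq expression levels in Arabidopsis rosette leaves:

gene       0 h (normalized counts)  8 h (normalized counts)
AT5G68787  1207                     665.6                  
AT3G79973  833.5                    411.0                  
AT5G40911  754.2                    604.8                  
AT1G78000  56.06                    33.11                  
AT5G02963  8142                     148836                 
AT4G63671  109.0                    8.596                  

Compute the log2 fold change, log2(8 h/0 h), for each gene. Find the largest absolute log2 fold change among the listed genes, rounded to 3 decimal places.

log2(665.6/1207) = -0.859  (AT5G68787)
log2(411.0/833.5) = -1.020  (AT3G79973)
log2(604.8/754.2) = -0.318  (AT5G40911)
log2(33.11/56.06) = -0.760  (AT1G78000)
log2(148836/8142) = 4.192  (AT5G02963)
log2(8.596/109.0) = -3.665  (AT4G63671)
The largest magnitude belongs to AT5G02963.

4.192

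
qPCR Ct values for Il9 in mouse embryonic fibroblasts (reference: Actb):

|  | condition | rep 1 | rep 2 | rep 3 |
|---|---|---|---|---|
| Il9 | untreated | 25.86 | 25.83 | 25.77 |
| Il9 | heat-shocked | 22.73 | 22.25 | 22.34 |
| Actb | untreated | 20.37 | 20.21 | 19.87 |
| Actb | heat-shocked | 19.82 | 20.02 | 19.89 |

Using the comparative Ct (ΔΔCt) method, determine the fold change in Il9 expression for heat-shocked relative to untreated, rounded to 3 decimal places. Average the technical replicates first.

Mean Ct: Il9 untreated 25.820; Il9 heat-shocked 22.440; Actb untreated 20.150; Actb heat-shocked 19.910
ΔCt(untreated) = 25.820 − 20.150 = 5.670
ΔCt(heat-shocked) = 22.440 − 19.910 = 2.530
ΔΔCt = 2.530 − 5.670 = -3.140
Fold change = 2^(−(-3.140)) = 2^3.140 = 8.8152

8.815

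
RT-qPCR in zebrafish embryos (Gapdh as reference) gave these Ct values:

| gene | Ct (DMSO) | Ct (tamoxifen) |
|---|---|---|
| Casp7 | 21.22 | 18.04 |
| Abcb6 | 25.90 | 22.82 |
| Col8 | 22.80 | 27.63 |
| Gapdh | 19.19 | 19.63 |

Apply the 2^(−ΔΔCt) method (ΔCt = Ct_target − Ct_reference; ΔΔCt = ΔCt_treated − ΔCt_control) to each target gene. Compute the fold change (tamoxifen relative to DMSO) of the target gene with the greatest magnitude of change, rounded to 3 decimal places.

0.048

Casp7: ΔΔCt = (18.04−19.63) − (21.22−19.19) = -1.59 − 2.03 = -3.62; fold change = 2^3.62 = 12.295
Abcb6: ΔΔCt = (22.82−19.63) − (25.90−19.19) = 3.19 − 6.71 = -3.52; fold change = 2^3.52 = 11.472
Col8: ΔΔCt = (27.63−19.63) − (22.80−19.19) = 8.00 − 3.61 = 4.39; fold change = 2^-4.39 = 0.048
Col8 has the largest |ΔΔCt| = 4.39.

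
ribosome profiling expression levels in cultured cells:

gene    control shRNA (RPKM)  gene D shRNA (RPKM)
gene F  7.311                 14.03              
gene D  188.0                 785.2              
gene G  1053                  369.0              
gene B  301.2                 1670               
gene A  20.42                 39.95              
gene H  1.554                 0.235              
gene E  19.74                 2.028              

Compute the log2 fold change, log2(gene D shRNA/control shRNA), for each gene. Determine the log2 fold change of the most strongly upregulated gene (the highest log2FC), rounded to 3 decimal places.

2.471

log2(14.03/7.311) = 0.940  (gene F)
log2(785.2/188.0) = 2.062  (gene D)
log2(369.0/1053) = -1.513  (gene G)
log2(1670/301.2) = 2.471  (gene B)
log2(39.95/20.42) = 0.968  (gene A)
log2(0.235/1.554) = -2.725  (gene H)
log2(2.028/19.74) = -3.283  (gene E)
gene B is most strongly upregulated.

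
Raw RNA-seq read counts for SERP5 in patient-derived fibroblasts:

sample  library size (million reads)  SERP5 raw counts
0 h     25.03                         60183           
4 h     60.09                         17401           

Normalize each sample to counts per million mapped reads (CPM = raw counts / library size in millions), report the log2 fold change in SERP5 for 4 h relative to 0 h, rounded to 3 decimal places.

-3.054

CPM(0 h) = 60183 / 25.03 = 2404.4347
CPM(4 h) = 17401 / 60.09 = 289.5823
Fold change = 289.5823 / 2404.4347 = 0.12044
log2(0.12044) = -3.0537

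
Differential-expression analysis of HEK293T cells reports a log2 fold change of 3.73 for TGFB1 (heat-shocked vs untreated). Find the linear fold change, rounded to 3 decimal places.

13.269

Fold change = 2^(3.73) = 13.2691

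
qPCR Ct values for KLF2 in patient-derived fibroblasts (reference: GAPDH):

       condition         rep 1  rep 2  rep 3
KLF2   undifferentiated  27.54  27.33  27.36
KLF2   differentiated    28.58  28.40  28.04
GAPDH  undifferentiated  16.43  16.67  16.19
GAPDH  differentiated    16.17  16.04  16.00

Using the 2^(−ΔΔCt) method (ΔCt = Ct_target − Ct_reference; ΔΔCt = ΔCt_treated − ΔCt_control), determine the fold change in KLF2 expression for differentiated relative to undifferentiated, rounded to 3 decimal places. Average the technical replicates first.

0.409

Mean Ct: KLF2 undifferentiated 27.410; KLF2 differentiated 28.340; GAPDH undifferentiated 16.430; GAPDH differentiated 16.070
ΔCt(undifferentiated) = 27.410 − 16.430 = 10.980
ΔCt(differentiated) = 28.340 − 16.070 = 12.270
ΔΔCt = 12.270 − 10.980 = 1.290
Fold change = 2^(−1.290) = 0.4090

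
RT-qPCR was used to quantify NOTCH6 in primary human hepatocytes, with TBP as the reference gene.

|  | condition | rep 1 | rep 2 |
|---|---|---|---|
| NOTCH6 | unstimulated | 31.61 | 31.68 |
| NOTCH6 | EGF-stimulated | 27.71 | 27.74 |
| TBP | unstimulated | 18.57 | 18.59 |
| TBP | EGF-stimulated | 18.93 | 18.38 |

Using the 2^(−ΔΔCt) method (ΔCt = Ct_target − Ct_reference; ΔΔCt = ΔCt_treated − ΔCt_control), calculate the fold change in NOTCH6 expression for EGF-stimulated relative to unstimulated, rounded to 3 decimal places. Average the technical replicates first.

Mean Ct: NOTCH6 unstimulated 31.645; NOTCH6 EGF-stimulated 27.725; TBP unstimulated 18.580; TBP EGF-stimulated 18.655
ΔCt(unstimulated) = 31.645 − 18.580 = 13.065
ΔCt(EGF-stimulated) = 27.725 − 18.655 = 9.070
ΔΔCt = 9.070 − 13.065 = -3.995
Fold change = 2^(−(-3.995)) = 2^3.995 = 15.9446

15.945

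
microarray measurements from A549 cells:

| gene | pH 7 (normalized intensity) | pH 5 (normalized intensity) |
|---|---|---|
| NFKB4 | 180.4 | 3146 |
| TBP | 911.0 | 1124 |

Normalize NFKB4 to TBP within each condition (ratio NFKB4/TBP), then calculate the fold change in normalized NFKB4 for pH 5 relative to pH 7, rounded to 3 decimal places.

14.134

NFKB4/TBP (pH 7) = 180.4 / 911.0 = 0.19802
NFKB4/TBP (pH 5) = 3146 / 1124 = 2.7989
Fold change = 2.7989 / 0.19802 = 14.1343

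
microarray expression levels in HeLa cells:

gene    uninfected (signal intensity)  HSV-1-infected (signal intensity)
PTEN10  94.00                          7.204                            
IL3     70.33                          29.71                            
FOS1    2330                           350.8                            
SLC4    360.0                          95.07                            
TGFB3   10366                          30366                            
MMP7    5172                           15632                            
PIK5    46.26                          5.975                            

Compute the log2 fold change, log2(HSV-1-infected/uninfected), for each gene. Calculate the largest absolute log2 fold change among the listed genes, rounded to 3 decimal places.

log2(7.204/94.00) = -3.706  (PTEN10)
log2(29.71/70.33) = -1.243  (IL3)
log2(350.8/2330) = -2.732  (FOS1)
log2(95.07/360.0) = -1.921  (SLC4)
log2(30366/10366) = 1.551  (TGFB3)
log2(15632/5172) = 1.596  (MMP7)
log2(5.975/46.26) = -2.953  (PIK5)
The largest magnitude belongs to PTEN10.

3.706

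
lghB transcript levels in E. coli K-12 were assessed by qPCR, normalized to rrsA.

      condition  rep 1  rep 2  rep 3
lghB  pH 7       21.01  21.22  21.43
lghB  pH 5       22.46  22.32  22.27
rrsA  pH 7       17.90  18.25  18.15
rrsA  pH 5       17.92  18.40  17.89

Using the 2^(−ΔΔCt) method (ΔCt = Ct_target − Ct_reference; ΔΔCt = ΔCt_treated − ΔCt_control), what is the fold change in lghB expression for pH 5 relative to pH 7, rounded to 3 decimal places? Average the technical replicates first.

0.448

Mean Ct: lghB pH 7 21.220; lghB pH 5 22.350; rrsA pH 7 18.100; rrsA pH 5 18.070
ΔCt(pH 7) = 21.220 − 18.100 = 3.120
ΔCt(pH 5) = 22.350 − 18.070 = 4.280
ΔΔCt = 4.280 − 3.120 = 1.160
Fold change = 2^(−1.160) = 0.4475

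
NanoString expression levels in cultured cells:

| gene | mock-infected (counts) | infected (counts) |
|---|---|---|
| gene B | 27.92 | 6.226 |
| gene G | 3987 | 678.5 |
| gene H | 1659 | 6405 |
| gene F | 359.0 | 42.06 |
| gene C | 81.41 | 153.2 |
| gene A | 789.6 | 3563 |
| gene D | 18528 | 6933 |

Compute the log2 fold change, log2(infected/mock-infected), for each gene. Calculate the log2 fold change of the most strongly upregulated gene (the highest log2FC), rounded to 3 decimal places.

2.174

log2(6.226/27.92) = -2.165  (gene B)
log2(678.5/3987) = -2.555  (gene G)
log2(6405/1659) = 1.949  (gene H)
log2(42.06/359.0) = -3.093  (gene F)
log2(153.2/81.41) = 0.912  (gene C)
log2(3563/789.6) = 2.174  (gene A)
log2(6933/18528) = -1.418  (gene D)
gene A is most strongly upregulated.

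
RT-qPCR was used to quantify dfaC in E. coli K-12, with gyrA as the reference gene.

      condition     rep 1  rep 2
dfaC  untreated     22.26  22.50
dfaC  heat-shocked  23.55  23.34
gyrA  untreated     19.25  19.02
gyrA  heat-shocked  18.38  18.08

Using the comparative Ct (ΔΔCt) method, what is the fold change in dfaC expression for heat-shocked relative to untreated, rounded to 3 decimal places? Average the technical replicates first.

0.255

Mean Ct: dfaC untreated 22.380; dfaC heat-shocked 23.445; gyrA untreated 19.135; gyrA heat-shocked 18.230
ΔCt(untreated) = 22.380 − 19.135 = 3.245
ΔCt(heat-shocked) = 23.445 − 18.230 = 5.215
ΔΔCt = 5.215 − 3.245 = 1.970
Fold change = 2^(−1.970) = 0.2553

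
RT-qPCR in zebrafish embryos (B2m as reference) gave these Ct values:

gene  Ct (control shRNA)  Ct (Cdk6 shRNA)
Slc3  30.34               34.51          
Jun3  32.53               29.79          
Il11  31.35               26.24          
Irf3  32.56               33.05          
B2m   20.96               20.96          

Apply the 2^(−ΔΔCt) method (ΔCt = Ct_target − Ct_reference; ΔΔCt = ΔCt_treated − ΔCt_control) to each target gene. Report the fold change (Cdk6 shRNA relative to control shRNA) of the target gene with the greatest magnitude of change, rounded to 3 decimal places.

Slc3: ΔΔCt = (34.51−20.96) − (30.34−20.96) = 13.55 − 9.38 = 4.17; fold change = 2^-4.17 = 0.056
Jun3: ΔΔCt = (29.79−20.96) − (32.53−20.96) = 8.83 − 11.57 = -2.74; fold change = 2^2.74 = 6.681
Il11: ΔΔCt = (26.24−20.96) − (31.35−20.96) = 5.28 − 10.39 = -5.11; fold change = 2^5.11 = 34.535
Irf3: ΔΔCt = (33.05−20.96) − (32.56−20.96) = 12.09 − 11.60 = 0.49; fold change = 2^-0.49 = 0.712
Il11 has the largest |ΔΔCt| = 5.11.

34.535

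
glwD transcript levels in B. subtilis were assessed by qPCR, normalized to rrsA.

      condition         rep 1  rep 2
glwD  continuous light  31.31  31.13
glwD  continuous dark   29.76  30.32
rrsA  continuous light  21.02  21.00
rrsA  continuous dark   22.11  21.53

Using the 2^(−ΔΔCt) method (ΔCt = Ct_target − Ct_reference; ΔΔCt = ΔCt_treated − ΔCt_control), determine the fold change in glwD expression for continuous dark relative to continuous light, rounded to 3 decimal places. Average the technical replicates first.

Mean Ct: glwD continuous light 31.220; glwD continuous dark 30.040; rrsA continuous light 21.010; rrsA continuous dark 21.820
ΔCt(continuous light) = 31.220 − 21.010 = 10.210
ΔCt(continuous dark) = 30.040 − 21.820 = 8.220
ΔΔCt = 8.220 − 10.210 = -1.990
Fold change = 2^(−(-1.990)) = 2^1.990 = 3.9724

3.972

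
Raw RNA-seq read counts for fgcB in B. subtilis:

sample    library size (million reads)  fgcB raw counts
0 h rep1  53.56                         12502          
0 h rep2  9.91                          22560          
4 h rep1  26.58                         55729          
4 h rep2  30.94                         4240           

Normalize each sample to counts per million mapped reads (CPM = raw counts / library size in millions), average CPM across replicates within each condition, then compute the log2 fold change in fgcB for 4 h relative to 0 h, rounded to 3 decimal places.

-0.168

CPM(0 h rep1) = 12502 / 53.56 = 233.4205
CPM(0 h rep2) = 22560 / 9.91 = 2276.4884
CPM(4 h rep1) = 55729 / 26.58 = 2096.6516
CPM(4 h rep2) = 4240 / 30.94 = 137.0394
mean CPM(0 h) = 1254.9544; mean CPM(4 h) = 1116.8455
Fold change = 1116.8455 / 1254.9544 = 0.88995
log2(0.88995) = -0.1682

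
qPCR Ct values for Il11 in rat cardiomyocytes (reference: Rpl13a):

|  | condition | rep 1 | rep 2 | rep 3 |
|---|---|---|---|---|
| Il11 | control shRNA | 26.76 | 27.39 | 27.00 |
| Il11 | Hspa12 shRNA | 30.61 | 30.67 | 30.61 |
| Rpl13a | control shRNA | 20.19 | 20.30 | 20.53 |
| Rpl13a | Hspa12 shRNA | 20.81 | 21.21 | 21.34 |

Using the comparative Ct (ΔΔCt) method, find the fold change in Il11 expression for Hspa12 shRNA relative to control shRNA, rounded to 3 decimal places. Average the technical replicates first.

0.144

Mean Ct: Il11 control shRNA 27.050; Il11 Hspa12 shRNA 30.630; Rpl13a control shRNA 20.340; Rpl13a Hspa12 shRNA 21.120
ΔCt(control shRNA) = 27.050 − 20.340 = 6.710
ΔCt(Hspa12 shRNA) = 30.630 − 21.120 = 9.510
ΔΔCt = 9.510 − 6.710 = 2.800
Fold change = 2^(−2.800) = 0.1436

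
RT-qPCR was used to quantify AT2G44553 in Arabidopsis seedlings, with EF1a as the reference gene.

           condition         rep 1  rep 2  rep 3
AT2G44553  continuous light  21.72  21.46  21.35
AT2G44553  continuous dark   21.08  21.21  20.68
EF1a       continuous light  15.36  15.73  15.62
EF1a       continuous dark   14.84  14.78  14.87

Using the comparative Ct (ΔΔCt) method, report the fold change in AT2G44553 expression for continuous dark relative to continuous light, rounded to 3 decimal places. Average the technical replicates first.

0.859

Mean Ct: AT2G44553 continuous light 21.510; AT2G44553 continuous dark 20.990; EF1a continuous light 15.570; EF1a continuous dark 14.830
ΔCt(continuous light) = 21.510 − 15.570 = 5.940
ΔCt(continuous dark) = 20.990 − 14.830 = 6.160
ΔΔCt = 6.160 − 5.940 = 0.220
Fold change = 2^(−0.220) = 0.8586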